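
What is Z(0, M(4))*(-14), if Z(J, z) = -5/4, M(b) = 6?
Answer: 35/2 ≈ 17.500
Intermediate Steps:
Z(J, z) = -5/4 (Z(J, z) = -5*¼ = -5/4)
Z(0, M(4))*(-14) = -5/4*(-14) = 35/2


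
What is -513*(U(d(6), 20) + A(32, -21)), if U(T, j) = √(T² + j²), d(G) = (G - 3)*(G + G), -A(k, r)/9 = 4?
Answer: 18468 - 2052*√106 ≈ -2658.6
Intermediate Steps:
A(k, r) = -36 (A(k, r) = -9*4 = -36)
d(G) = 2*G*(-3 + G) (d(G) = (-3 + G)*(2*G) = 2*G*(-3 + G))
-513*(U(d(6), 20) + A(32, -21)) = -513*(√((2*6*(-3 + 6))² + 20²) - 36) = -513*(√((2*6*3)² + 400) - 36) = -513*(√(36² + 400) - 36) = -513*(√(1296 + 400) - 36) = -513*(√1696 - 36) = -513*(4*√106 - 36) = -513*(-36 + 4*√106) = 18468 - 2052*√106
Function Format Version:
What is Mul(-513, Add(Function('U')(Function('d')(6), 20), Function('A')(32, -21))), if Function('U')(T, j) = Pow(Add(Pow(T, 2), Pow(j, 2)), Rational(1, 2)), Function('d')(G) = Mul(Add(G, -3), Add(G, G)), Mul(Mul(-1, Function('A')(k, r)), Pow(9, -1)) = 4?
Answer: Add(18468, Mul(-2052, Pow(106, Rational(1, 2)))) ≈ -2658.6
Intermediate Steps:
Function('A')(k, r) = -36 (Function('A')(k, r) = Mul(-9, 4) = -36)
Function('d')(G) = Mul(2, G, Add(-3, G)) (Function('d')(G) = Mul(Add(-3, G), Mul(2, G)) = Mul(2, G, Add(-3, G)))
Mul(-513, Add(Function('U')(Function('d')(6), 20), Function('A')(32, -21))) = Mul(-513, Add(Pow(Add(Pow(Mul(2, 6, Add(-3, 6)), 2), Pow(20, 2)), Rational(1, 2)), -36)) = Mul(-513, Add(Pow(Add(Pow(Mul(2, 6, 3), 2), 400), Rational(1, 2)), -36)) = Mul(-513, Add(Pow(Add(Pow(36, 2), 400), Rational(1, 2)), -36)) = Mul(-513, Add(Pow(Add(1296, 400), Rational(1, 2)), -36)) = Mul(-513, Add(Pow(1696, Rational(1, 2)), -36)) = Mul(-513, Add(Mul(4, Pow(106, Rational(1, 2))), -36)) = Mul(-513, Add(-36, Mul(4, Pow(106, Rational(1, 2))))) = Add(18468, Mul(-2052, Pow(106, Rational(1, 2))))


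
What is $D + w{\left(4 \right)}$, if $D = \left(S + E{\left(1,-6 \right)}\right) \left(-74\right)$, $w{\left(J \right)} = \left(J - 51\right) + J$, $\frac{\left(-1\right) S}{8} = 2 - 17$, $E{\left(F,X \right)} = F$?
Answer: $-8997$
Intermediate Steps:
$S = 120$ ($S = - 8 \left(2 - 17\right) = \left(-8\right) \left(-15\right) = 120$)
$w{\left(J \right)} = -51 + 2 J$ ($w{\left(J \right)} = \left(-51 + J\right) + J = -51 + 2 J$)
$D = -8954$ ($D = \left(120 + 1\right) \left(-74\right) = 121 \left(-74\right) = -8954$)
$D + w{\left(4 \right)} = -8954 + \left(-51 + 2 \cdot 4\right) = -8954 + \left(-51 + 8\right) = -8954 - 43 = -8997$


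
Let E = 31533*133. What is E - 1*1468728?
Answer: 2725161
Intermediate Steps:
E = 4193889
E - 1*1468728 = 4193889 - 1*1468728 = 4193889 - 1468728 = 2725161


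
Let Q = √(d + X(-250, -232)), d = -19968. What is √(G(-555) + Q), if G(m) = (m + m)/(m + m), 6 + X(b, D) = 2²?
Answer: √(1 + I*√19970) ≈ 8.4356 + 8.3761*I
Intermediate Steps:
X(b, D) = -2 (X(b, D) = -6 + 2² = -6 + 4 = -2)
Q = I*√19970 (Q = √(-19968 - 2) = √(-19970) = I*√19970 ≈ 141.32*I)
G(m) = 1 (G(m) = (2*m)/((2*m)) = (2*m)*(1/(2*m)) = 1)
√(G(-555) + Q) = √(1 + I*√19970)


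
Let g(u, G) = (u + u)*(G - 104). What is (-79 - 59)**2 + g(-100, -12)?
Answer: 42244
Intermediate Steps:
g(u, G) = 2*u*(-104 + G) (g(u, G) = (2*u)*(-104 + G) = 2*u*(-104 + G))
(-79 - 59)**2 + g(-100, -12) = (-79 - 59)**2 + 2*(-100)*(-104 - 12) = (-138)**2 + 2*(-100)*(-116) = 19044 + 23200 = 42244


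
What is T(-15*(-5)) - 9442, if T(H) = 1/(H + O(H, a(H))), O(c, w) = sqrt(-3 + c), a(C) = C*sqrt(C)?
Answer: -17477117/1851 - 2*sqrt(2)/1851 ≈ -9442.0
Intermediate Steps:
a(C) = C**(3/2)
T(H) = 1/(H + sqrt(-3 + H))
T(-15*(-5)) - 9442 = 1/(-15*(-5) + sqrt(-3 - 15*(-5))) - 9442 = 1/(75 + sqrt(-3 + 75)) - 9442 = 1/(75 + sqrt(72)) - 9442 = 1/(75 + 6*sqrt(2)) - 9442 = -9442 + 1/(75 + 6*sqrt(2))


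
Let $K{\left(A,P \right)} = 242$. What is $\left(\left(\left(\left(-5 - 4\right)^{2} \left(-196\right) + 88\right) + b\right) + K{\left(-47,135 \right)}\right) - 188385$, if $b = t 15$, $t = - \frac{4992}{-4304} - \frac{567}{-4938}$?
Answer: $- \frac{90286878699}{442774} \approx -2.0391 \cdot 10^{5}$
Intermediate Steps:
$t = \frac{564393}{442774}$ ($t = \left(-4992\right) \left(- \frac{1}{4304}\right) - - \frac{189}{1646} = \frac{312}{269} + \frac{189}{1646} = \frac{564393}{442774} \approx 1.2747$)
$b = \frac{8465895}{442774}$ ($b = \frac{564393}{442774} \cdot 15 = \frac{8465895}{442774} \approx 19.12$)
$\left(\left(\left(\left(-5 - 4\right)^{2} \left(-196\right) + 88\right) + b\right) + K{\left(-47,135 \right)}\right) - 188385 = \left(\left(\left(\left(-5 - 4\right)^{2} \left(-196\right) + 88\right) + \frac{8465895}{442774}\right) + 242\right) - 188385 = \left(\left(\left(\left(-9\right)^{2} \left(-196\right) + 88\right) + \frac{8465895}{442774}\right) + 242\right) - 188385 = \left(\left(\left(81 \left(-196\right) + 88\right) + \frac{8465895}{442774}\right) + 242\right) - 188385 = \left(\left(\left(-15876 + 88\right) + \frac{8465895}{442774}\right) + 242\right) - 188385 = \left(\left(-15788 + \frac{8465895}{442774}\right) + 242\right) - 188385 = \left(- \frac{6982050017}{442774} + 242\right) - 188385 = - \frac{6874898709}{442774} - 188385 = - \frac{90286878699}{442774}$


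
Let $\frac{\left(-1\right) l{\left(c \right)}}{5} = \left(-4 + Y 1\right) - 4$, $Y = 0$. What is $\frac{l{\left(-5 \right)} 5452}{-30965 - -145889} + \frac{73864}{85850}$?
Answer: $\frac{3401364292}{1233278175} \approx 2.758$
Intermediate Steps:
$l{\left(c \right)} = 40$ ($l{\left(c \right)} = - 5 \left(\left(-4 + 0 \cdot 1\right) - 4\right) = - 5 \left(\left(-4 + 0\right) - 4\right) = - 5 \left(-4 - 4\right) = \left(-5\right) \left(-8\right) = 40$)
$\frac{l{\left(-5 \right)} 5452}{-30965 - -145889} + \frac{73864}{85850} = \frac{40 \cdot 5452}{-30965 - -145889} + \frac{73864}{85850} = \frac{218080}{-30965 + 145889} + 73864 \cdot \frac{1}{85850} = \frac{218080}{114924} + \frac{36932}{42925} = 218080 \cdot \frac{1}{114924} + \frac{36932}{42925} = \frac{54520}{28731} + \frac{36932}{42925} = \frac{3401364292}{1233278175}$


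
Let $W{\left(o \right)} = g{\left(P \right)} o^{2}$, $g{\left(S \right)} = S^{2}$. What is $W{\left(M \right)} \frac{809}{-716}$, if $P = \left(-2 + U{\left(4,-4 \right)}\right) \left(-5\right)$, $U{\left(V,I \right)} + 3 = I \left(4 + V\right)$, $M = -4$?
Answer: $- \frac{110752100}{179} \approx -6.1873 \cdot 10^{5}$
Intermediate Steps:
$U{\left(V,I \right)} = -3 + I \left(4 + V\right)$
$P = 185$ ($P = \left(-2 - 35\right) \left(-5\right) = \left(-37\right) \left(-5\right) = 185$)
$W{\left(o \right)} = 34225 o^{2}$ ($W{\left(o \right)} = 185^{2} o^{2} = 34225 o^{2}$)
$W{\left(M \right)} \frac{809}{-716} = 34225 \left(-4\right)^{2} \frac{809}{-716} = 34225 \cdot 16 \cdot 809 \left(- \frac{1}{716}\right) = 547600 \left(- \frac{809}{716}\right) = - \frac{110752100}{179}$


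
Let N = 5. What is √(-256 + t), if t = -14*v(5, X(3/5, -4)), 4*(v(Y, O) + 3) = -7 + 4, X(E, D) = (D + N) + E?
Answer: I*√814/2 ≈ 14.265*I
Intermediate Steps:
X(E, D) = 5 + D + E (X(E, D) = (D + 5) + E = (5 + D) + E = 5 + D + E)
v(Y, O) = -15/4 (v(Y, O) = -3 + (-7 + 4)/4 = -3 + (¼)*(-3) = -3 - ¾ = -15/4)
t = 105/2 (t = -14*(-15/4) = 105/2 ≈ 52.500)
√(-256 + t) = √(-256 + 105/2) = √(-407/2) = I*√814/2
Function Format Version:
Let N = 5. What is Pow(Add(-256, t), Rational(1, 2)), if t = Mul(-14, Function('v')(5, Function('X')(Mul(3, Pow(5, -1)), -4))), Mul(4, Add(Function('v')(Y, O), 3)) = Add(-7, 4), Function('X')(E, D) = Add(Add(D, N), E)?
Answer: Mul(Rational(1, 2), I, Pow(814, Rational(1, 2))) ≈ Mul(14.265, I)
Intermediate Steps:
Function('X')(E, D) = Add(5, D, E) (Function('X')(E, D) = Add(Add(D, 5), E) = Add(Add(5, D), E) = Add(5, D, E))
Function('v')(Y, O) = Rational(-15, 4) (Function('v')(Y, O) = Add(-3, Mul(Rational(1, 4), Add(-7, 4))) = Add(-3, Mul(Rational(1, 4), -3)) = Add(-3, Rational(-3, 4)) = Rational(-15, 4))
t = Rational(105, 2) (t = Mul(-14, Rational(-15, 4)) = Rational(105, 2) ≈ 52.500)
Pow(Add(-256, t), Rational(1, 2)) = Pow(Add(-256, Rational(105, 2)), Rational(1, 2)) = Pow(Rational(-407, 2), Rational(1, 2)) = Mul(Rational(1, 2), I, Pow(814, Rational(1, 2)))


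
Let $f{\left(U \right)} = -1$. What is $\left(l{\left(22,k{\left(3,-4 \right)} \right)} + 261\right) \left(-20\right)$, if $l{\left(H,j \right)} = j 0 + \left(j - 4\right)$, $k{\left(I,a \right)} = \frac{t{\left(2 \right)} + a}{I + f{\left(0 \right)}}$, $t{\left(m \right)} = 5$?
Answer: $-5150$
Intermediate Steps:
$k{\left(I,a \right)} = \frac{5 + a}{-1 + I}$ ($k{\left(I,a \right)} = \frac{5 + a}{I - 1} = \frac{5 + a}{-1 + I}$)
$l{\left(H,j \right)} = -4 + j$ ($l{\left(H,j \right)} = 0 + \left(-4 + j\right) = -4 + j$)
$\left(l{\left(22,k{\left(3,-4 \right)} \right)} + 261\right) \left(-20\right) = \left(\left(-4 + \frac{5 - 4}{-1 + 3}\right) + 261\right) \left(-20\right) = \left(\left(-4 + \frac{1}{2} \cdot 1\right) + 261\right) \left(-20\right) = \left(\left(-4 + \frac{1}{2}\right) + 261\right) \left(-20\right) = \left(- \frac{7}{2} + 261\right) \left(-20\right) = \frac{515}{2} \left(-20\right) = -5150$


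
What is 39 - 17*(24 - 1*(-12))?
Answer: -573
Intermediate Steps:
39 - 17*(24 - 1*(-12)) = 39 - 17*(24 + 12) = 39 - 17*36 = 39 - 612 = -573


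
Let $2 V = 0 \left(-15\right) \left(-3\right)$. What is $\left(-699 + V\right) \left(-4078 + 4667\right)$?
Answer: $-411711$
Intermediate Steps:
$V = 0$ ($V = \frac{0 \left(-15\right) \left(-3\right)}{2} = \frac{0 \left(-3\right)}{2} = \frac{1}{2} \cdot 0 = 0$)
$\left(-699 + V\right) \left(-4078 + 4667\right) = \left(-699 + 0\right) \left(-4078 + 4667\right) = \left(-699\right) 589 = -411711$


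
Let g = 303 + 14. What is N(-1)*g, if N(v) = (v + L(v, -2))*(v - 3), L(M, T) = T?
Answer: 3804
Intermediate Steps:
g = 317
N(v) = (-3 + v)*(-2 + v) (N(v) = (v - 2)*(v - 3) = (-2 + v)*(-3 + v) = (-3 + v)*(-2 + v))
N(-1)*g = (6 + (-1)² - 5*(-1))*317 = (6 + 1 + 5)*317 = 12*317 = 3804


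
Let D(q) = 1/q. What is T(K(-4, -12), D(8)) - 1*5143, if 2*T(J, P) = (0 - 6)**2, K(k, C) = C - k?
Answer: -5125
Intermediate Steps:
T(J, P) = 18 (T(J, P) = (0 - 6)**2/2 = (1/2)*(-6)**2 = (1/2)*36 = 18)
T(K(-4, -12), D(8)) - 1*5143 = 18 - 1*5143 = 18 - 5143 = -5125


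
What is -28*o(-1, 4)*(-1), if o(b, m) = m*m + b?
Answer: 420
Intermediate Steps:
o(b, m) = b + m**2 (o(b, m) = m**2 + b = b + m**2)
-28*o(-1, 4)*(-1) = -28*(-1 + 4**2)*(-1) = -28*(-1 + 16)*(-1) = -28*15*(-1) = -420*(-1) = 420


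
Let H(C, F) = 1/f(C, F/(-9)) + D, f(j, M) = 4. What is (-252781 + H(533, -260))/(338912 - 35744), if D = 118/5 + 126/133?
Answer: -96047357/115203840 ≈ -0.83372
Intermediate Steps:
D = 2332/95 (D = 118*(⅕) + 126*(1/133) = 118/5 + 18/19 = 2332/95 ≈ 24.547)
H(C, F) = 9423/380 (H(C, F) = 1/4 + 2332/95 = ¼ + 2332/95 = 9423/380)
(-252781 + H(533, -260))/(338912 - 35744) = (-252781 + 9423/380)/(338912 - 35744) = -96047357/380/303168 = -96047357/380*1/303168 = -96047357/115203840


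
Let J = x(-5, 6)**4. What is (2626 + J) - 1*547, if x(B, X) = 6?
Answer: 3375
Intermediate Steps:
J = 1296 (J = 6**4 = 1296)
(2626 + J) - 1*547 = (2626 + 1296) - 1*547 = 3922 - 547 = 3375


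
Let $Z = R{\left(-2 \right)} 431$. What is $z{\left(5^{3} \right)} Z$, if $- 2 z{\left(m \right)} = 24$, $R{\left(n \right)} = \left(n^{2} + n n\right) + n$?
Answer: $-31032$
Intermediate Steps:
$R{\left(n \right)} = n + 2 n^{2}$ ($R{\left(n \right)} = \left(n^{2} + n^{2}\right) + n = 2 n^{2} + n = n + 2 n^{2}$)
$z{\left(m \right)} = -12$ ($z{\left(m \right)} = \left(- \frac{1}{2}\right) 24 = -12$)
$Z = 2586$ ($Z = - 2 \left(1 + 2 \left(-2\right)\right) 431 = - 2 \left(1 - 4\right) 431 = \left(-2\right) \left(-3\right) 431 = 6 \cdot 431 = 2586$)
$z{\left(5^{3} \right)} Z = \left(-12\right) 2586 = -31032$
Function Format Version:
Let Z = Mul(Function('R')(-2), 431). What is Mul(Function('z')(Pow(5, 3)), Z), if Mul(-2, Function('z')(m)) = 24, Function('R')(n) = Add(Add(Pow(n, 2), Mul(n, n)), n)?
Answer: -31032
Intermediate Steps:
Function('R')(n) = Add(n, Mul(2, Pow(n, 2))) (Function('R')(n) = Add(Add(Pow(n, 2), Pow(n, 2)), n) = Add(Mul(2, Pow(n, 2)), n) = Add(n, Mul(2, Pow(n, 2))))
Function('z')(m) = -12 (Function('z')(m) = Mul(Rational(-1, 2), 24) = -12)
Z = 2586 (Z = Mul(Mul(-2, Add(1, Mul(2, -2))), 431) = Mul(Mul(-2, Add(1, -4)), 431) = Mul(Mul(-2, -3), 431) = Mul(6, 431) = 2586)
Mul(Function('z')(Pow(5, 3)), Z) = Mul(-12, 2586) = -31032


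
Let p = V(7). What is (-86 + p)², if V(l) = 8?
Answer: 6084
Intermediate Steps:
p = 8
(-86 + p)² = (-86 + 8)² = (-78)² = 6084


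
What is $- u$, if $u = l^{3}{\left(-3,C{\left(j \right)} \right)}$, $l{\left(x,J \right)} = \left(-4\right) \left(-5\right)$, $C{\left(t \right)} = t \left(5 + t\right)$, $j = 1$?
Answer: $-8000$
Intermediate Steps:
$l{\left(x,J \right)} = 20$
$u = 8000$ ($u = 20^{3} = 8000$)
$- u = \left(-1\right) 8000 = -8000$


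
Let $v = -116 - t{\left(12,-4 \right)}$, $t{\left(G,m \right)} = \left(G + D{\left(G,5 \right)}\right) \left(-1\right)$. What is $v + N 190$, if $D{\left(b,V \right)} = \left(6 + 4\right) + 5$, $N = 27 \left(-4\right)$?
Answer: $-20609$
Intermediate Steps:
$N = -108$
$D{\left(b,V \right)} = 15$ ($D{\left(b,V \right)} = 10 + 5 = 15$)
$t{\left(G,m \right)} = -15 - G$ ($t{\left(G,m \right)} = \left(G + 15\right) \left(-1\right) = \left(15 + G\right) \left(-1\right) = -15 - G$)
$v = -89$ ($v = -116 - \left(-15 - 12\right) = -116 - -27 = -116 + 27 = -89$)
$v + N 190 = -89 - 20520 = -20609$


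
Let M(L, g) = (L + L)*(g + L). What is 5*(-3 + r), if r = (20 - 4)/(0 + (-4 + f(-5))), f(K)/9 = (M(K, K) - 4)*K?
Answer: -16235/1081 ≈ -15.018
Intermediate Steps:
M(L, g) = 2*L*(L + g) (M(L, g) = (2*L)*(L + g) = 2*L*(L + g))
f(K) = 9*K*(-4 + 4*K²) (f(K) = 9*((2*K*(K + K) - 4)*K) = 9*((2*K*(2*K) - 4)*K) = 9*((4*K² - 4)*K) = 9*((-4 + 4*K²)*K) = 9*(K*(-4 + 4*K²)) = 9*K*(-4 + 4*K²))
r = -4/1081 (r = (20 - 4)/(0 + (-4 + 36*(-5)*(-1 + (-5)²))) = 16/(0 + (-4 + 36*(-5)*(-1 + 25))) = 16/(0 + (-4 + 36*(-5)*24)) = 16/(0 + (-4 - 4320)) = 16/(0 - 4324) = 16/(-4324) = 16*(-1/4324) = -4/1081 ≈ -0.0037003)
5*(-3 + r) = 5*(-3 - 4/1081) = 5*(-3247/1081) = -16235/1081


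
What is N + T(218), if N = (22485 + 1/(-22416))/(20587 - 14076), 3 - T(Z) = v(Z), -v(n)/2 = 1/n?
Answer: 102810378659/15908612784 ≈ 6.4626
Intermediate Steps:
v(n) = -2/n
T(Z) = 3 + 2/Z (T(Z) = 3 - (-2)/Z = 3 + 2/Z)
N = 504023759/145950576 (N = (22485 - 1/22416)/6511 = (504023759/22416)*(1/6511) = 504023759/145950576 ≈ 3.4534)
N + T(218) = 504023759/145950576 + (3 + 2/218) = 504023759/145950576 + (3 + 2*(1/218)) = 504023759/145950576 + (3 + 1/109) = 504023759/145950576 + 328/109 = 102810378659/15908612784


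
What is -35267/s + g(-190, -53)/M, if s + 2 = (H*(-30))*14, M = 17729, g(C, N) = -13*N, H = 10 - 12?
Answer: -624671261/14856902 ≈ -42.046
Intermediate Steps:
H = -2
s = 838 (s = -2 - 2*(-30)*14 = -2 + 60*14 = -2 + 840 = 838)
-35267/s + g(-190, -53)/M = -35267/838 - 13*(-53)/17729 = -35267*1/838 + 689*(1/17729) = -35267/838 + 689/17729 = -624671261/14856902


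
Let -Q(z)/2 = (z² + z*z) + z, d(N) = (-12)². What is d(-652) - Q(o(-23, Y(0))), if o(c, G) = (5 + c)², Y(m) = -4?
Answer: 420696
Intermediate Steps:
d(N) = 144
Q(z) = -4*z² - 2*z (Q(z) = -2*((z² + z*z) + z) = -2*((z² + z²) + z) = -2*(2*z² + z) = -2*(z + 2*z²) = -4*z² - 2*z)
d(-652) - Q(o(-23, Y(0))) = 144 - (-2)*(5 - 23)²*(1 + 2*(5 - 23)²) = 144 - (-2)*(-18)²*(1 + 2*(-18)²) = 144 - (-2)*324*(1 + 2*324) = 144 - (-2)*324*(1 + 648) = 144 - (-2)*324*649 = 144 - 1*(-420552) = 144 + 420552 = 420696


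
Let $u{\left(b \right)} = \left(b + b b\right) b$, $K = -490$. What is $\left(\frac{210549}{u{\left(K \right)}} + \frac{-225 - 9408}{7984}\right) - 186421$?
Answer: $- \frac{14562567441950543}{78116054800} \approx -1.8642 \cdot 10^{5}$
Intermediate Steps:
$u{\left(b \right)} = b \left(b + b^{2}\right)$ ($u{\left(b \right)} = \left(b + b^{2}\right) b = b \left(b + b^{2}\right)$)
$\left(\frac{210549}{u{\left(K \right)}} + \frac{-225 - 9408}{7984}\right) - 186421 = \left(\frac{210549}{\left(-490\right)^{2} \left(1 - 490\right)} + \frac{-225 - 9408}{7984}\right) - 186421 = \left(\frac{210549}{240100 \left(-489\right)} + \left(-225 - 9408\right) \frac{1}{7984}\right) - 186421 = \left(\frac{210549}{-117408900} - \frac{9633}{7984}\right) - 186421 = \left(210549 \left(- \frac{1}{117408900}\right) - \frac{9633}{7984}\right) - 186421 = \left(- \frac{70183}{39136300} - \frac{9633}{7984}\right) - 186421 = - \frac{94390079743}{78116054800} - 186421 = - \frac{14562567441950543}{78116054800}$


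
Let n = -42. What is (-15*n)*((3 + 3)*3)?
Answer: 11340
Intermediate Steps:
(-15*n)*((3 + 3)*3) = (-15*(-42))*((3 + 3)*3) = 630*(6*3) = 630*18 = 11340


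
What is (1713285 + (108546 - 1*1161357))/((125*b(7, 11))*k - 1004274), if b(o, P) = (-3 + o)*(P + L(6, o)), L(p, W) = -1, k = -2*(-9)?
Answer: -12231/16931 ≈ -0.72240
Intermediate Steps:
k = 18
b(o, P) = (-1 + P)*(-3 + o) (b(o, P) = (-3 + o)*(P - 1) = (-3 + o)*(-1 + P) = (-1 + P)*(-3 + o))
(1713285 + (108546 - 1*1161357))/((125*b(7, 11))*k - 1004274) = (1713285 + (108546 - 1*1161357))/((125*(3 - 1*7 - 3*11 + 11*7))*18 - 1004274) = (1713285 + (108546 - 1161357))/((125*(3 - 7 - 33 + 77))*18 - 1004274) = (1713285 - 1052811)/((125*40)*18 - 1004274) = 660474/(5000*18 - 1004274) = 660474/(90000 - 1004274) = 660474/(-914274) = 660474*(-1/914274) = -12231/16931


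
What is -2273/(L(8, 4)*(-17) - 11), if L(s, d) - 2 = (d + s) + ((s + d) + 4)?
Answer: 2273/521 ≈ 4.3628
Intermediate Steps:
L(s, d) = 6 + 2*d + 2*s (L(s, d) = 2 + ((d + s) + ((s + d) + 4)) = 2 + ((d + s) + ((d + s) + 4)) = 2 + ((d + s) + (4 + d + s)) = 2 + (4 + 2*d + 2*s) = 6 + 2*d + 2*s)
-2273/(L(8, 4)*(-17) - 11) = -2273/((6 + 2*4 + 2*8)*(-17) - 11) = -2273/((6 + 8 + 16)*(-17) - 11) = -2273/(30*(-17) - 11) = -2273/(-510 - 11) = -2273/(-521) = -2273*(-1/521) = 2273/521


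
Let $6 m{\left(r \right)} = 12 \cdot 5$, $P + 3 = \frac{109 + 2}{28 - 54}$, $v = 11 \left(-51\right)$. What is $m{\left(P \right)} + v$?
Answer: $-551$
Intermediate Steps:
$v = -561$
$P = - \frac{189}{26}$ ($P = -3 + \frac{109 + 2}{28 - 54} = -3 + \frac{111}{-26} = -3 + 111 \left(- \frac{1}{26}\right) = -3 - \frac{111}{26} = - \frac{189}{26} \approx -7.2692$)
$m{\left(r \right)} = 10$ ($m{\left(r \right)} = \frac{12 \cdot 5}{6} = \frac{1}{6} \cdot 60 = 10$)
$m{\left(P \right)} + v = 10 - 561 = -551$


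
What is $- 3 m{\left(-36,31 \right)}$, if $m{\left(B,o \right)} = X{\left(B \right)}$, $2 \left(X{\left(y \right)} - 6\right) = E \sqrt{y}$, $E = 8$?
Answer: $-18 - 72 i \approx -18.0 - 72.0 i$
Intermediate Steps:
$X{\left(y \right)} = 6 + 4 \sqrt{y}$ ($X{\left(y \right)} = 6 + \frac{8 \sqrt{y}}{2} = 6 + 4 \sqrt{y}$)
$m{\left(B,o \right)} = 6 + 4 \sqrt{B}$
$- 3 m{\left(-36,31 \right)} = - 3 \left(6 + 4 \sqrt{-36}\right) = - 3 \left(6 + 4 \cdot 6 i\right) = - 3 \left(6 + 24 i\right) = -18 - 72 i$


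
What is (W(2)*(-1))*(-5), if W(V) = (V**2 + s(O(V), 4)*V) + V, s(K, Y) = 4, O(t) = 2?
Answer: 70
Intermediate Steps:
W(V) = V**2 + 5*V (W(V) = (V**2 + 4*V) + V = V**2 + 5*V)
(W(2)*(-1))*(-5) = ((2*(5 + 2))*(-1))*(-5) = ((2*7)*(-1))*(-5) = (14*(-1))*(-5) = -14*(-5) = 70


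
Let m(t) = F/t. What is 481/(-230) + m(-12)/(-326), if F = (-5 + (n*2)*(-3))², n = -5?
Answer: -868961/449880 ≈ -1.9315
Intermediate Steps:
F = 625 (F = (-5 - 5*2*(-3))² = (-5 - 10*(-3))² = (-5 + 30)² = 25² = 625)
m(t) = 625/t
481/(-230) + m(-12)/(-326) = 481/(-230) + (625/(-12))/(-326) = 481*(-1/230) + (625*(-1/12))*(-1/326) = -481/230 - 625/12*(-1/326) = -481/230 + 625/3912 = -868961/449880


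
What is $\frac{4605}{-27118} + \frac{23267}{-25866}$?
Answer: $- \frac{187516859}{175358547} \approx -1.0693$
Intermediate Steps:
$\frac{4605}{-27118} + \frac{23267}{-25866} = 4605 \left(- \frac{1}{27118}\right) + 23267 \left(- \frac{1}{25866}\right) = - \frac{4605}{27118} - \frac{23267}{25866} = - \frac{187516859}{175358547}$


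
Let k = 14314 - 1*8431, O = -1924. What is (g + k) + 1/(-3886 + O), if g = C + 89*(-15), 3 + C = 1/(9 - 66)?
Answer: 1505161783/331170 ≈ 4545.0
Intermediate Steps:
C = -172/57 (C = -3 + 1/(9 - 66) = -3 + 1/(-57) = -3 - 1/57 = -172/57 ≈ -3.0175)
k = 5883 (k = 14314 - 8431 = 5883)
g = -76267/57 (g = -172/57 + 89*(-15) = -172/57 - 1335 = -76267/57 ≈ -1338.0)
(g + k) + 1/(-3886 + O) = (-76267/57 + 5883) + 1/(-3886 - 1924) = 259064/57 + 1/(-5810) = 259064/57 - 1/5810 = 1505161783/331170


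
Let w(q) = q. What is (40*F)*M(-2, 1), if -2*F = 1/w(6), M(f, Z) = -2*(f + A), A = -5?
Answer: -140/3 ≈ -46.667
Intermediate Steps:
M(f, Z) = 10 - 2*f (M(f, Z) = -2*(f - 5) = -2*(-5 + f) = 10 - 2*f)
F = -1/12 (F = -1/2/6 = -1/2*1/6 = -1/12 ≈ -0.083333)
(40*F)*M(-2, 1) = (40*(-1/12))*(10 - 2*(-2)) = -10*(10 + 4)/3 = -10/3*14 = -140/3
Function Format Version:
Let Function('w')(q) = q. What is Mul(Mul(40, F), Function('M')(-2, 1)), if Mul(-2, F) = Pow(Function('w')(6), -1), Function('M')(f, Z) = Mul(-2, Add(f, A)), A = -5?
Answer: Rational(-140, 3) ≈ -46.667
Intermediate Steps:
Function('M')(f, Z) = Add(10, Mul(-2, f)) (Function('M')(f, Z) = Mul(-2, Add(f, -5)) = Mul(-2, Add(-5, f)) = Add(10, Mul(-2, f)))
F = Rational(-1, 12) (F = Mul(Rational(-1, 2), Pow(6, -1)) = Mul(Rational(-1, 2), Rational(1, 6)) = Rational(-1, 12) ≈ -0.083333)
Mul(Mul(40, F), Function('M')(-2, 1)) = Mul(Mul(40, Rational(-1, 12)), Add(10, Mul(-2, -2))) = Mul(Rational(-10, 3), Add(10, 4)) = Mul(Rational(-10, 3), 14) = Rational(-140, 3)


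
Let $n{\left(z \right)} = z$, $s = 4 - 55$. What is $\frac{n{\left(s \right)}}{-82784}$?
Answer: $\frac{51}{82784} \approx 0.00061606$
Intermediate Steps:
$s = -51$
$\frac{n{\left(s \right)}}{-82784} = - \frac{51}{-82784} = \left(-51\right) \left(- \frac{1}{82784}\right) = \frac{51}{82784}$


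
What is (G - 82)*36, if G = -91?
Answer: -6228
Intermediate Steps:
(G - 82)*36 = (-91 - 82)*36 = -173*36 = -6228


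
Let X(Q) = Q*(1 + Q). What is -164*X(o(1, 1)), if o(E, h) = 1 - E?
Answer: 0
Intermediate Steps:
-164*X(o(1, 1)) = -164*(1 - 1*1)*(1 + (1 - 1*1)) = -164*(1 - 1)*(1 + (1 - 1)) = -0*(1 + 0) = -0 = -164*0 = 0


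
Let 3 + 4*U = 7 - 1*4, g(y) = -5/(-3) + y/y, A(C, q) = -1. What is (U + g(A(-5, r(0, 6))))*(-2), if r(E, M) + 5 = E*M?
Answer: -16/3 ≈ -5.3333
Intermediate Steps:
r(E, M) = -5 + E*M
g(y) = 8/3 (g(y) = -5*(-⅓) + 1 = 5/3 + 1 = 8/3)
U = 0 (U = -¾ + (7 - 1*4)/4 = -¾ + (7 - 4)/4 = -¾ + (¼)*3 = -¾ + ¾ = 0)
(U + g(A(-5, r(0, 6))))*(-2) = (0 + 8/3)*(-2) = (8/3)*(-2) = -16/3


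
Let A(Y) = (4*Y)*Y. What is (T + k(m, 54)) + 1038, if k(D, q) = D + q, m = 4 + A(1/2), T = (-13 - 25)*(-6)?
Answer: 1325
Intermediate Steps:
T = 228 (T = -38*(-6) = 228)
A(Y) = 4*Y²
m = 5 (m = 4 + 4*(1/2)² = 4 + 4*(½)² = 4 + 4*(¼) = 4 + 1 = 5)
(T + k(m, 54)) + 1038 = (228 + (5 + 54)) + 1038 = (228 + 59) + 1038 = 287 + 1038 = 1325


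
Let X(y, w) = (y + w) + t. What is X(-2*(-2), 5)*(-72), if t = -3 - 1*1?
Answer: -360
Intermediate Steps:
t = -4 (t = -3 - 1 = -4)
X(y, w) = -4 + w + y (X(y, w) = (y + w) - 4 = (w + y) - 4 = -4 + w + y)
X(-2*(-2), 5)*(-72) = (-4 + 5 - 2*(-2))*(-72) = (-4 + 5 + 4)*(-72) = 5*(-72) = -360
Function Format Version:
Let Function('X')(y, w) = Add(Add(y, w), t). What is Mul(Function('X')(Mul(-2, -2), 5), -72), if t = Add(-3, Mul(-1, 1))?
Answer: -360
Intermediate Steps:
t = -4 (t = Add(-3, -1) = -4)
Function('X')(y, w) = Add(-4, w, y) (Function('X')(y, w) = Add(Add(y, w), -4) = Add(Add(w, y), -4) = Add(-4, w, y))
Mul(Function('X')(Mul(-2, -2), 5), -72) = Mul(Add(-4, 5, Mul(-2, -2)), -72) = Mul(Add(-4, 5, 4), -72) = Mul(5, -72) = -360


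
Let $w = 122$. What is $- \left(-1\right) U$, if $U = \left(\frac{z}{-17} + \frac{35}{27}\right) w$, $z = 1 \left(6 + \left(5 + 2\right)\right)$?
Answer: $\frac{29768}{459} \approx 64.854$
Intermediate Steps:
$z = 13$ ($z = 1 \left(6 + 7\right) = 1 \cdot 13 = 13$)
$U = \frac{29768}{459}$ ($U = \left(\frac{13}{-17} + \frac{35}{27}\right) 122 = \left(13 \left(- \frac{1}{17}\right) + 35 \cdot \frac{1}{27}\right) 122 = \left(- \frac{13}{17} + \frac{35}{27}\right) 122 = \frac{244}{459} \cdot 122 = \frac{29768}{459} \approx 64.854$)
$- \left(-1\right) U = - \frac{\left(-1\right) 29768}{459} = \left(-1\right) \left(- \frac{29768}{459}\right) = \frac{29768}{459}$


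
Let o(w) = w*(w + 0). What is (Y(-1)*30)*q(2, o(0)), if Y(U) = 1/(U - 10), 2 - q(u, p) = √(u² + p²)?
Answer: 0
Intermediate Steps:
o(w) = w² (o(w) = w*w = w²)
q(u, p) = 2 - √(p² + u²) (q(u, p) = 2 - √(u² + p²) = 2 - √(p² + u²))
Y(U) = 1/(-10 + U)
(Y(-1)*30)*q(2, o(0)) = (30/(-10 - 1))*(2 - √((0²)² + 2²)) = (30/(-11))*(2 - √(0² + 4)) = (-1/11*30)*(2 - √(0 + 4)) = -30*(2 - √4)/11 = -30*(2 - 1*2)/11 = -30*(2 - 2)/11 = -30/11*0 = 0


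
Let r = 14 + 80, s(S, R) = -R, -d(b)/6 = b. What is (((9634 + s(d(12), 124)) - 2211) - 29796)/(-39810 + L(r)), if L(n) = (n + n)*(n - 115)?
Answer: 7499/14586 ≈ 0.51412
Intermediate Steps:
d(b) = -6*b
r = 94
L(n) = 2*n*(-115 + n) (L(n) = (2*n)*(-115 + n) = 2*n*(-115 + n))
(((9634 + s(d(12), 124)) - 2211) - 29796)/(-39810 + L(r)) = (((9634 - 1*124) - 2211) - 29796)/(-39810 + 2*94*(-115 + 94)) = (((9634 - 124) - 2211) - 29796)/(-39810 + 2*94*(-21)) = ((9510 - 2211) - 29796)/(-39810 - 3948) = (7299 - 29796)/(-43758) = -22497*(-1/43758) = 7499/14586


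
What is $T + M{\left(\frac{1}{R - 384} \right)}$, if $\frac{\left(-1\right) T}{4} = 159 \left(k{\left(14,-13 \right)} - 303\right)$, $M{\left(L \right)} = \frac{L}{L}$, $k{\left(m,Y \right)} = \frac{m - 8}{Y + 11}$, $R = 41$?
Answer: $194617$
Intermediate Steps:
$k{\left(m,Y \right)} = \frac{-8 + m}{11 + Y}$
$M{\left(L \right)} = 1$
$T = 194616$ ($T = - 4 \cdot 159 \left(\frac{-8 + 14}{11 - 13} - 303\right) = - 4 \cdot 159 \left(\frac{1}{-2} \cdot 6 - 303\right) = - 4 \cdot 159 \left(\left(- \frac{1}{2}\right) 6 - 303\right) = - 4 \cdot 159 \left(-3 - 303\right) = - 4 \cdot 159 \left(-306\right) = \left(-4\right) \left(-48654\right) = 194616$)
$T + M{\left(\frac{1}{R - 384} \right)} = 194616 + 1 = 194617$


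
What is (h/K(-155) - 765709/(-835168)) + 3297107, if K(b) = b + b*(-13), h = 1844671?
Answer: 1280827299025957/388353120 ≈ 3.2981e+6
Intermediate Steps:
K(b) = -12*b (K(b) = b - 13*b = -12*b)
(h/K(-155) - 765709/(-835168)) + 3297107 = (1844671/((-12*(-155))) - 765709/(-835168)) + 3297107 = (1844671/1860 - 765709*(-1/835168)) + 3297107 = (1844671*(1/1860) + 765709/835168) + 3297107 = (1844671/1860 + 765709/835168) + 3297107 = 385508602117/388353120 + 3297107 = 1280827299025957/388353120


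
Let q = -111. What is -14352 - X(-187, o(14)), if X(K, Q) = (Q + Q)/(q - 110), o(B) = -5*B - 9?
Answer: -3171950/221 ≈ -14353.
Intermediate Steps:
o(B) = -9 - 5*B
X(K, Q) = -2*Q/221 (X(K, Q) = (Q + Q)/(-111 - 110) = (2*Q)/(-221) = (2*Q)*(-1/221) = -2*Q/221)
-14352 - X(-187, o(14)) = -14352 - (-2)*(-9 - 5*14)/221 = -14352 - (-2)*(-9 - 70)/221 = -14352 - (-2)*(-79)/221 = -14352 - 1*158/221 = -14352 - 158/221 = -3171950/221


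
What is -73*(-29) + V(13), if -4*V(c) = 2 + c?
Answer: 8453/4 ≈ 2113.3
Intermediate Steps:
V(c) = -1/2 - c/4 (V(c) = -(2 + c)/4 = -1/2 - c/4)
-73*(-29) + V(13) = -73*(-29) + (-1/2 - 1/4*13) = 2117 + (-1/2 - 13/4) = 2117 - 15/4 = 8453/4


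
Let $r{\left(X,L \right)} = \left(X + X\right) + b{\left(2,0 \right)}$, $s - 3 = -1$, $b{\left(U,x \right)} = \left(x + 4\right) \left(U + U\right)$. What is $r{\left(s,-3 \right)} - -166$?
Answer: $186$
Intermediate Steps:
$b{\left(U,x \right)} = 2 U \left(4 + x\right)$ ($b{\left(U,x \right)} = \left(4 + x\right) 2 U = 2 U \left(4 + x\right)$)
$s = 2$ ($s = 3 - 1 = 2$)
$r{\left(X,L \right)} = 16 + 2 X$ ($r{\left(X,L \right)} = \left(X + X\right) + 2 \cdot 2 \left(4 + 0\right) = 2 X + 2 \cdot 2 \cdot 4 = 2 X + 16 = 16 + 2 X$)
$r{\left(s,-3 \right)} - -166 = \left(16 + 2 \cdot 2\right) - -166 = \left(16 + 4\right) + 166 = 20 + 166 = 186$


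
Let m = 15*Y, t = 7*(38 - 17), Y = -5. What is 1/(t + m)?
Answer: 1/72 ≈ 0.013889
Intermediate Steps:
t = 147 (t = 7*21 = 147)
m = -75 (m = 15*(-5) = -75)
1/(t + m) = 1/(147 - 75) = 1/72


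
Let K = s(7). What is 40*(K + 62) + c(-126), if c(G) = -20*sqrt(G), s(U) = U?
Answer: 2760 - 60*I*sqrt(14) ≈ 2760.0 - 224.5*I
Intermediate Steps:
K = 7
40*(K + 62) + c(-126) = 40*(7 + 62) - 60*I*sqrt(14) = 40*69 - 60*I*sqrt(14) = 2760 - 60*I*sqrt(14)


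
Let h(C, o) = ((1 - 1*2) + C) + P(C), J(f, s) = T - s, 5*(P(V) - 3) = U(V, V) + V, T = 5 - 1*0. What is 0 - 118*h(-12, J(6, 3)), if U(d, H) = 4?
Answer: 6844/5 ≈ 1368.8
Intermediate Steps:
T = 5 (T = 5 + 0 = 5)
P(V) = 19/5 + V/5 (P(V) = 3 + (4 + V)/5 = 3 + (4/5 + V/5) = 19/5 + V/5)
J(f, s) = 5 - s
h(C, o) = 14/5 + 6*C/5 (h(C, o) = ((1 - 1*2) + C) + (19/5 + C/5) = ((1 - 2) + C) + (19/5 + C/5) = (-1 + C) + (19/5 + C/5) = 14/5 + 6*C/5)
0 - 118*h(-12, J(6, 3)) = 0 - 118*(14/5 + (6/5)*(-12)) = 0 - 118*(14/5 - 72/5) = 0 - 118*(-58/5) = 0 + 6844/5 = 6844/5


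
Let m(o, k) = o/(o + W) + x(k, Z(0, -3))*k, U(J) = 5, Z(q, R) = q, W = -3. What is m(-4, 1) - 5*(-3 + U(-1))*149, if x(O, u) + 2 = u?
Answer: -10440/7 ≈ -1491.4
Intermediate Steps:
x(O, u) = -2 + u
m(o, k) = -2*k + o/(-3 + o) (m(o, k) = o/(o - 3) + (-2 + 0)*k = o/(-3 + o) - 2*k = -2*k + o/(-3 + o))
m(-4, 1) - 5*(-3 + U(-1))*149 = (-4 + 6*1 - 2*1*(-4))/(-3 - 4) - 5*(-3 + 5)*149 = (-4 + 6 + 8)/(-7) - 5*2*149 = -1/7*10 - 10*149 = -10/7 - 1490 = -10440/7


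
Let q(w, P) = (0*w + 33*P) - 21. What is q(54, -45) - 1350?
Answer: -2856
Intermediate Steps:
q(w, P) = -21 + 33*P (q(w, P) = (0 + 33*P) - 21 = 33*P - 21 = -21 + 33*P)
q(54, -45) - 1350 = (-21 + 33*(-45)) - 1350 = (-21 - 1485) - 1350 = -1506 - 1350 = -2856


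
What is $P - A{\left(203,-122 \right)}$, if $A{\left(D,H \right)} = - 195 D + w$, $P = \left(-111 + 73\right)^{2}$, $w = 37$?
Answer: $40992$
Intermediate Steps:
$P = 1444$ ($P = \left(-38\right)^{2} = 1444$)
$A{\left(D,H \right)} = 37 - 195 D$ ($A{\left(D,H \right)} = - 195 D + 37 = 37 - 195 D$)
$P - A{\left(203,-122 \right)} = 1444 - \left(37 - 39585\right) = 1444 - -39548 = 1444 + 39548 = 40992$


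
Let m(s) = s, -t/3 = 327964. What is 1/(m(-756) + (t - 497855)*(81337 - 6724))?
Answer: -1/110557589667 ≈ -9.0451e-12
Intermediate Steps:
t = -983892 (t = -3*327964 = -983892)
1/(m(-756) + (t - 497855)*(81337 - 6724)) = 1/(-756 + (-983892 - 497855)*(81337 - 6724)) = 1/(-756 - 1481747*74613) = 1/(-756 - 110557588911) = 1/(-110557589667) = -1/110557589667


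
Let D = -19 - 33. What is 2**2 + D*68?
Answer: -3532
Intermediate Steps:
D = -52
2**2 + D*68 = 2**2 - 52*68 = 4 - 3536 = -3532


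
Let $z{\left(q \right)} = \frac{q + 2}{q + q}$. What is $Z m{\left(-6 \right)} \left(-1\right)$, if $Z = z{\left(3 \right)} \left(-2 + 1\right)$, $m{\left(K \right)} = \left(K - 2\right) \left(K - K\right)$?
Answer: $0$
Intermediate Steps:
$m{\left(K \right)} = 0$ ($m{\left(K \right)} = \left(-2 + K\right) 0 = 0$)
$z{\left(q \right)} = \frac{2 + q}{2 q}$
$Z = - \frac{5}{6}$ ($Z = \frac{2 + 3}{2 \cdot 3} \left(-2 + 1\right) = \frac{1}{2} \cdot \frac{1}{3} \cdot 5 \left(-1\right) = \frac{5}{6} \left(-1\right) = - \frac{5}{6} \approx -0.83333$)
$Z m{\left(-6 \right)} \left(-1\right) = \left(- \frac{5}{6}\right) 0 \left(-1\right) = 0 \left(-1\right) = 0$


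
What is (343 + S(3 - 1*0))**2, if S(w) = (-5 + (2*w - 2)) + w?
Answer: 119025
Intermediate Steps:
S(w) = -7 + 3*w (S(w) = (-5 + (-2 + 2*w)) + w = (-7 + 2*w) + w = -7 + 3*w)
(343 + S(3 - 1*0))**2 = (343 + (-7 + 3*(3 - 1*0)))**2 = (343 + (-7 + 3*(3 + 0)))**2 = (343 + (-7 + 3*3))**2 = (343 + (-7 + 9))**2 = (343 + 2)**2 = 345**2 = 119025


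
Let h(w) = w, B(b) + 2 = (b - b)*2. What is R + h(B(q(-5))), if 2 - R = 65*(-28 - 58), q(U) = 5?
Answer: 5590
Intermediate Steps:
B(b) = -2 (B(b) = -2 + (b - b)*2 = -2 + 0*2 = -2 + 0 = -2)
R = 5592 (R = 2 - 65*(-28 - 58) = 2 - 65*(-86) = 2 - 1*(-5590) = 2 + 5590 = 5592)
R + h(B(q(-5))) = 5592 - 2 = 5590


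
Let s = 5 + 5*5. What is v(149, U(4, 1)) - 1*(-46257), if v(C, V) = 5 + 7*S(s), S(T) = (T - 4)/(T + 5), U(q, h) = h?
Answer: 231336/5 ≈ 46267.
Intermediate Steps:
s = 30 (s = 5 + 25 = 30)
S(T) = (-4 + T)/(5 + T)
v(C, V) = 51/5 (v(C, V) = 5 + 7*((-4 + 30)/(5 + 30)) = 5 + 7*(26/35) = 5 + 26/5 = 51/5)
v(149, U(4, 1)) - 1*(-46257) = 51/5 - 1*(-46257) = 51/5 + 46257 = 231336/5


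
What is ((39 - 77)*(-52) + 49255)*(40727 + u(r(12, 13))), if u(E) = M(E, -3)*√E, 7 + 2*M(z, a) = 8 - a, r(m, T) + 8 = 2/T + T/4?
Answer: 2086484937 + 51231*I*√3107/13 ≈ 2.0865e+9 + 2.1966e+5*I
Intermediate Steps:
r(m, T) = -8 + 2/T + T/4 (r(m, T) = -8 + (2/T + T/4) = -8 + 2/T + T/4)
M(z, a) = ½ - a/2 (M(z, a) = -7/2 + (8 - a)/2 = -7/2 + (4 - a/2) = ½ - a/2)
u(E) = 2*√E (u(E) = (½ - ½*(-3))*√E = (½ + 3/2)*√E = 2*√E)
((39 - 77)*(-52) + 49255)*(40727 + u(r(12, 13))) = ((39 - 77)*(-52) + 49255)*(40727 + 2*√(-8 + 2/13 + (¼)*13)) = (-38*(-52) + 49255)*(40727 + 2*√(-8 + 2*(1/13) + 13/4)) = (1976 + 49255)*(40727 + 2*√(-8 + 2/13 + 13/4)) = 51231*(40727 + 2*√(-239/52)) = 51231*(40727 + 2*(I*√3107/26)) = 51231*(40727 + I*√3107/13) = 2086484937 + 51231*I*√3107/13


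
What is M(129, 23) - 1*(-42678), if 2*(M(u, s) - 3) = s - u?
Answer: 42628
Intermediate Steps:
M(u, s) = 3 + s/2 - u/2 (M(u, s) = 3 + (s - u)/2 = 3 + (s/2 - u/2) = 3 + s/2 - u/2)
M(129, 23) - 1*(-42678) = (3 + (½)*23 - ½*129) - 1*(-42678) = (3 + 23/2 - 129/2) + 42678 = -50 + 42678 = 42628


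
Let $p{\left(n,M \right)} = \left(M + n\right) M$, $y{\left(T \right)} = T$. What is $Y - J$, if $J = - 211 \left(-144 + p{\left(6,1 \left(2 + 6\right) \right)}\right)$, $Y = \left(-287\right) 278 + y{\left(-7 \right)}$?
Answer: $-86545$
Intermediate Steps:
$p{\left(n,M \right)} = M \left(M + n\right)$
$Y = -79793$ ($Y = \left(-287\right) 278 - 7 = -79786 - 7 = -79793$)
$J = 6752$ ($J = - 211 \left(-144 + 1 \left(2 + 6\right) \left(1 \left(2 + 6\right) + 6\right)\right) = - 211 \left(-144 + 1 \cdot 8 \left(1 \cdot 8 + 6\right)\right) = - 211 \left(-144 + 8 \left(8 + 6\right)\right) = - 211 \left(-144 + 8 \cdot 14\right) = - 211 \left(-144 + 112\right) = \left(-211\right) \left(-32\right) = 6752$)
$Y - J = -79793 - 6752 = -86545$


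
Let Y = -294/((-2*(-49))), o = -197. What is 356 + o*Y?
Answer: 947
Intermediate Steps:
Y = -3 (Y = -294/98 = -294*1/98 = -3)
356 + o*Y = 356 - 197*(-3) = 356 + 591 = 947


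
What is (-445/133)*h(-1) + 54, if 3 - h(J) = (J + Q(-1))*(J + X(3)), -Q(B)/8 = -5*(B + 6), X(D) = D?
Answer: 182957/133 ≈ 1375.6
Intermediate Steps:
Q(B) = 240 + 40*B (Q(B) = -(-40)*(B + 6) = -(-40)*(6 + B) = -8*(-30 - 5*B) = 240 + 40*B)
h(J) = 3 - (3 + J)*(200 + J) (h(J) = 3 - (J + (240 + 40*(-1)))*(J + 3) = 3 - (J + (240 - 40))*(3 + J) = 3 - (J + 200)*(3 + J) = 3 - (200 + J)*(3 + J) = 3 - (3 + J)*(200 + J))
(-445/133)*h(-1) + 54 = (-445/133)*(-597 - 1*(-1)² - 203*(-1)) + 54 = (-445*1/133)*(-597 - 1*1 + 203) + 54 = -445*(-597 - 1 + 203)/133 + 54 = -445/133*(-395) + 54 = 175775/133 + 54 = 182957/133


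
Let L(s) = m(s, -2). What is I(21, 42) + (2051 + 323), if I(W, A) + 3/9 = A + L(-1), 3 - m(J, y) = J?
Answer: 7259/3 ≈ 2419.7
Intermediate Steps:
m(J, y) = 3 - J
L(s) = 3 - s
I(W, A) = 11/3 + A (I(W, A) = -1/3 + (A + (3 - 1*(-1))) = -1/3 + (A + (3 + 1)) = -1/3 + (A + 4) = -1/3 + (4 + A) = 11/3 + A)
I(21, 42) + (2051 + 323) = (11/3 + 42) + (2051 + 323) = 137/3 + 2374 = 7259/3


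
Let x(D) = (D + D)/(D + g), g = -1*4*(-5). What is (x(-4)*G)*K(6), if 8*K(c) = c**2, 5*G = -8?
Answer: 18/5 ≈ 3.6000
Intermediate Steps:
G = -8/5 (G = (1/5)*(-8) = -8/5 ≈ -1.6000)
g = 20 (g = -4*(-5) = 20)
x(D) = 2*D/(20 + D) (x(D) = (D + D)/(D + 20) = (2*D)/(20 + D) = 2*D/(20 + D))
K(c) = c**2/8
(x(-4)*G)*K(6) = ((2*(-4)/(20 - 4))*(-8/5))*((1/8)*6**2) = ((2*(-4)/16)*(-8/5))*((1/8)*36) = ((2*(-4)*(1/16))*(-8/5))*(9/2) = -1/2*(-8/5)*(9/2) = (4/5)*(9/2) = 18/5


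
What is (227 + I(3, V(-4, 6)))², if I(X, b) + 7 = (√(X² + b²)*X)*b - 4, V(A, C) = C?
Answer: 61236 + 23328*√5 ≈ 1.1340e+5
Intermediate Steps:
I(X, b) = -11 + X*b*√(X² + b²) (I(X, b) = -7 + ((√(X² + b²)*X)*b - 4) = -7 + ((X*√(X² + b²))*b - 4) = -7 + (X*b*√(X² + b²) - 4) = -7 + (-4 + X*b*√(X² + b²)) = -11 + X*b*√(X² + b²))
(227 + I(3, V(-4, 6)))² = (227 + (-11 + 3*6*√(3² + 6²)))² = (227 + (-11 + 3*6*√(9 + 36)))² = (227 + (-11 + 3*6*√45))² = (227 + (-11 + 3*6*(3*√5)))² = (227 + (-11 + 54*√5))² = (216 + 54*√5)²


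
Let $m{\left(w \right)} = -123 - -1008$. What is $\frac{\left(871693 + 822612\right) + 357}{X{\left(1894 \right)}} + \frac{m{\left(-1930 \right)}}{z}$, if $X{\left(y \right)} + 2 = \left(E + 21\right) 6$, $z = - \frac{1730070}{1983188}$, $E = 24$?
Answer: $\frac{41025189275}{7727646} \approx 5308.9$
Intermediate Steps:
$z = - \frac{865035}{991594}$ ($z = \left(-1730070\right) \frac{1}{1983188} = - \frac{865035}{991594} \approx -0.87237$)
$m{\left(w \right)} = 885$ ($m{\left(w \right)} = -123 + 1008 = 885$)
$X{\left(y \right)} = 268$ ($X{\left(y \right)} = -2 + \left(24 + 21\right) 6 = -2 + 45 \cdot 6 = -2 + 270 = 268$)
$\frac{\left(871693 + 822612\right) + 357}{X{\left(1894 \right)}} + \frac{m{\left(-1930 \right)}}{z} = \frac{\left(871693 + 822612\right) + 357}{268} + \frac{885}{- \frac{865035}{991594}} = \left(1694305 + 357\right) \frac{1}{268} + 885 \left(- \frac{991594}{865035}\right) = 1694662 \cdot \frac{1}{268} - \frac{58504046}{57669} = \frac{847331}{134} - \frac{58504046}{57669} = \frac{41025189275}{7727646}$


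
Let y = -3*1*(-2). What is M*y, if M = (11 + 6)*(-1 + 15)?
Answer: 1428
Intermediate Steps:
y = 6 (y = -3*(-2) = 6)
M = 238 (M = 17*14 = 238)
M*y = 238*6 = 1428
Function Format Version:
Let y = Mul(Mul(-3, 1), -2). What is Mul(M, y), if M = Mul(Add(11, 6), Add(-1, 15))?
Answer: 1428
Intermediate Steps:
y = 6 (y = Mul(-3, -2) = 6)
M = 238 (M = Mul(17, 14) = 238)
Mul(M, y) = Mul(238, 6) = 1428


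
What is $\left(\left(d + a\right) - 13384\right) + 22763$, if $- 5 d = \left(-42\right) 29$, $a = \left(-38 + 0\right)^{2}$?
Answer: $\frac{55333}{5} \approx 11067.0$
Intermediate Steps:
$a = 1444$ ($a = \left(-38\right)^{2} = 1444$)
$d = \frac{1218}{5}$ ($d = - \frac{\left(-42\right) 29}{5} = \left(- \frac{1}{5}\right) \left(-1218\right) = \frac{1218}{5} \approx 243.6$)
$\left(\left(d + a\right) - 13384\right) + 22763 = \left(\left(\frac{1218}{5} + 1444\right) - 13384\right) + 22763 = \left(\frac{8438}{5} - 13384\right) + 22763 = - \frac{58482}{5} + 22763 = \frac{55333}{5}$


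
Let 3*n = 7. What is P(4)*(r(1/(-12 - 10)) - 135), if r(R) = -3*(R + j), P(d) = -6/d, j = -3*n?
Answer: 7515/44 ≈ 170.80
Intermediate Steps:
n = 7/3 (n = (⅓)*7 = 7/3 ≈ 2.3333)
j = -7 (j = -3*7/3 = -7)
r(R) = 21 - 3*R (r(R) = -3*(R - 7) = -3*(-7 + R) = 21 - 3*R)
P(4)*(r(1/(-12 - 10)) - 135) = (-6/4)*((21 - 3/(-12 - 10)) - 135) = (-6*¼)*((21 - 3/(-22)) - 135) = -3*((21 - 3*(-1/22)) - 135)/2 = -3*((21 + 3/22) - 135)/2 = -3*(465/22 - 135)/2 = -3/2*(-2505/22) = 7515/44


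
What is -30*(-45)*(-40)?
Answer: -54000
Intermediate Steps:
-30*(-45)*(-40) = 1350*(-40) = -54000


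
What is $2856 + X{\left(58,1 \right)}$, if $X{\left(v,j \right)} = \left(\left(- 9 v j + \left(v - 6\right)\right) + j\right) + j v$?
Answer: $2445$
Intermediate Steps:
$X{\left(v,j \right)} = -6 + j + v - 8 j v$ ($X{\left(v,j \right)} = \left(\left(- 9 j v + \left(v - 6\right)\right) + j\right) + j v = \left(\left(- 9 j v + \left(-6 + v\right)\right) + j\right) + j v = \left(\left(-6 + v - 9 j v\right) + j\right) + j v = \left(-6 + j + v - 9 j v\right) + j v = -6 + j + v - 8 j v$)
$2856 + X{\left(58,1 \right)} = 2856 + \left(-6 + 1 + 58 - 8 \cdot 58\right) = 2856 + \left(-6 + 1 + 58 - 464\right) = 2856 - 411 = 2445$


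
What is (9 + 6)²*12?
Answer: 2700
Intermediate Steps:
(9 + 6)²*12 = 15²*12 = 225*12 = 2700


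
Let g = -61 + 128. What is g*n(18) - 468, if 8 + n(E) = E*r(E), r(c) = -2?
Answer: -3416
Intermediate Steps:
g = 67
n(E) = -8 - 2*E (n(E) = -8 + E*(-2) = -8 - 2*E)
g*n(18) - 468 = 67*(-8 - 2*18) - 468 = 67*(-8 - 36) - 468 = 67*(-44) - 468 = -2948 - 468 = -3416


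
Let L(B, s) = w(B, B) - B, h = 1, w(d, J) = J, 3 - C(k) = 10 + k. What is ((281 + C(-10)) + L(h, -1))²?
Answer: 80656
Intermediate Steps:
C(k) = -7 - k (C(k) = 3 - (10 + k) = 3 + (-10 - k) = -7 - k)
L(B, s) = 0 (L(B, s) = B - B = 0)
((281 + C(-10)) + L(h, -1))² = ((281 + (-7 - 1*(-10))) + 0)² = ((281 + (-7 + 10)) + 0)² = ((281 + 3) + 0)² = (284 + 0)² = 284² = 80656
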